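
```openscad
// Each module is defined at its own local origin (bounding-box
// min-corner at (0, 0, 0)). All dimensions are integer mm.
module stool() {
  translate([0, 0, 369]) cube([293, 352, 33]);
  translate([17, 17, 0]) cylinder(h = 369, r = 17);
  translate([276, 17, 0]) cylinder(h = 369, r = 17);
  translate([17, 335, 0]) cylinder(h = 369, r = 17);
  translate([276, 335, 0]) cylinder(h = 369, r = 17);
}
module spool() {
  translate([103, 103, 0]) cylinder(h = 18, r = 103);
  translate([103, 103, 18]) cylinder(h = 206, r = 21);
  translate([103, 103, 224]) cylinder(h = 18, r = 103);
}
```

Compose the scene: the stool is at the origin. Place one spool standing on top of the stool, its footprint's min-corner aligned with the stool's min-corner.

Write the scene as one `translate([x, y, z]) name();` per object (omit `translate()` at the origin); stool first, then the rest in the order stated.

stool();
translate([0, 0, 402]) spool();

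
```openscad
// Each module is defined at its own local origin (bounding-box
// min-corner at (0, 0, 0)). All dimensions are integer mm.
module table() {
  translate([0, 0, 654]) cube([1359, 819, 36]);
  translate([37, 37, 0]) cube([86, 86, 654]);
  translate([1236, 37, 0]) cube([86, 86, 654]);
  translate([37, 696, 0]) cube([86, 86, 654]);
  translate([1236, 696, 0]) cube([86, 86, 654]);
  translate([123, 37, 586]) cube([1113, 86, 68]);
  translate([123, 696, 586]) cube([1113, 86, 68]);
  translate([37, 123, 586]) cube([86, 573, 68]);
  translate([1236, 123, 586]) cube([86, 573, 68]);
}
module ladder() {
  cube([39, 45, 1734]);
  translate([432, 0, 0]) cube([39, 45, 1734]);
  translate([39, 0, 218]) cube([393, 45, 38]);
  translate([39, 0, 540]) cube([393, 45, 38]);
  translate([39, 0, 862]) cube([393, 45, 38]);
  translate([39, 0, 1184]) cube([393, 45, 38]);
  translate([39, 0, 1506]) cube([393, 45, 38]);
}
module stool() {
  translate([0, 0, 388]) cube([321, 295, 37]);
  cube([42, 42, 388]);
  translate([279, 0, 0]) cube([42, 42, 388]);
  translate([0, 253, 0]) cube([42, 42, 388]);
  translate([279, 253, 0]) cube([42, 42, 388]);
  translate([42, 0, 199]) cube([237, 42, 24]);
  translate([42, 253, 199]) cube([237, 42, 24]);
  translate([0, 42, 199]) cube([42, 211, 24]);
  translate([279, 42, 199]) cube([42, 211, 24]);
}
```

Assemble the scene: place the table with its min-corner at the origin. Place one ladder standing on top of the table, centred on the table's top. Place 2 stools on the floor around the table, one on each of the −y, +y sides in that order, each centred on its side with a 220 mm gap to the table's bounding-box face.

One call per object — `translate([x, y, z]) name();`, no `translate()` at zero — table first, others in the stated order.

table();
translate([444, 387, 690]) ladder();
translate([519, -515, 0]) stool();
translate([519, 1039, 0]) stool();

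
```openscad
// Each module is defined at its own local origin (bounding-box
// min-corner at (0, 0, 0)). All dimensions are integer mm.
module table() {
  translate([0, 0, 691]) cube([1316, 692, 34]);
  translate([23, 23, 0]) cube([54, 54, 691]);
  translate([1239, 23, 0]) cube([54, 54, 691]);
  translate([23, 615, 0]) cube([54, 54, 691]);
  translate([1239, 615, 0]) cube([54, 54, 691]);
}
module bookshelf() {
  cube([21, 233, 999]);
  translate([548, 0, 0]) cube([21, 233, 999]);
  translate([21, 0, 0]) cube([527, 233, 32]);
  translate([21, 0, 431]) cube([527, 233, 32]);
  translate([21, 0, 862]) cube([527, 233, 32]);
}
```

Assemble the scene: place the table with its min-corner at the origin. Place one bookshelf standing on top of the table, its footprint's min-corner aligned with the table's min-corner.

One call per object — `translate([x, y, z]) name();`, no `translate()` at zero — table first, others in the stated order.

table();
translate([0, 0, 725]) bookshelf();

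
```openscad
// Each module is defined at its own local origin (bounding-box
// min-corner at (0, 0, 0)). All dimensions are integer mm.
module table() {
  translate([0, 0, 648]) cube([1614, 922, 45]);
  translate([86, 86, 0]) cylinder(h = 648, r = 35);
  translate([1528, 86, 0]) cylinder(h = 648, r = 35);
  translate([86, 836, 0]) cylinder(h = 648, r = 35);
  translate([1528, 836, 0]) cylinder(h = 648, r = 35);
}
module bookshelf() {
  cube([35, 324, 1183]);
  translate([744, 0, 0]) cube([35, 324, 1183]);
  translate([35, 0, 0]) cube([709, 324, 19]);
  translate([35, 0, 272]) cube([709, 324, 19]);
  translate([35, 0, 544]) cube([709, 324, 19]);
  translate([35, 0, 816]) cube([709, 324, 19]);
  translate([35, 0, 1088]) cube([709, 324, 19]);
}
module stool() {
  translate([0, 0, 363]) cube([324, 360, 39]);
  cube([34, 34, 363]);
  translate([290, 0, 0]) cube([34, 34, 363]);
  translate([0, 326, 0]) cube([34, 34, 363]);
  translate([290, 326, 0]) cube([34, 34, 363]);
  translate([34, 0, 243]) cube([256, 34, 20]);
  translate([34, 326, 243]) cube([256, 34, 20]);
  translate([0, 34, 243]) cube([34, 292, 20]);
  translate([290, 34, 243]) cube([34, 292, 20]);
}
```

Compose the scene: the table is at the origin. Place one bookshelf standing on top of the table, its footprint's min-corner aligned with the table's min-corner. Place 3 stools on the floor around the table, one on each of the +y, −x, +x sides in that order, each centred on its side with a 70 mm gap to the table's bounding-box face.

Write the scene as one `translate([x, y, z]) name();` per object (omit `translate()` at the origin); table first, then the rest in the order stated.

table();
translate([0, 0, 693]) bookshelf();
translate([645, 992, 0]) stool();
translate([-394, 281, 0]) stool();
translate([1684, 281, 0]) stool();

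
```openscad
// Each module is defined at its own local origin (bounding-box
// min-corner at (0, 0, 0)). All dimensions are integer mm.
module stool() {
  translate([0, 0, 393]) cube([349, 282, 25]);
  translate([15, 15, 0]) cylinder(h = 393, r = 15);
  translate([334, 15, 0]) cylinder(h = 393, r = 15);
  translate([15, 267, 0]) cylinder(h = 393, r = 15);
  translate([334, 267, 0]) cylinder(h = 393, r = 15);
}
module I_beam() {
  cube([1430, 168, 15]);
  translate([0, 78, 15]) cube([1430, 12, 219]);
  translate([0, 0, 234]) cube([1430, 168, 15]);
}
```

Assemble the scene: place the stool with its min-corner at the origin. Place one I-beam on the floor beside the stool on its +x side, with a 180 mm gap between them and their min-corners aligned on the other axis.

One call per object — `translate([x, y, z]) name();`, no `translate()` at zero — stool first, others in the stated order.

stool();
translate([529, 0, 0]) I_beam();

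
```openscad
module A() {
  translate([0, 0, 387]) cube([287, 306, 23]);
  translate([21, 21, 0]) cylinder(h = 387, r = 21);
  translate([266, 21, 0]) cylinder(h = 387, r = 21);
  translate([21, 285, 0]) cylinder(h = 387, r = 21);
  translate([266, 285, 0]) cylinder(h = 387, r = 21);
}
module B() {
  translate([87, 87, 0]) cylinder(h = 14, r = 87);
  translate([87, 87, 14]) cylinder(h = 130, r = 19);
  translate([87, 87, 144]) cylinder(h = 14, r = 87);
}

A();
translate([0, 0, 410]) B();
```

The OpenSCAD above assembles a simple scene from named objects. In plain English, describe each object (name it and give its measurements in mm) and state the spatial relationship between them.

A is a four-legged stool. The seat is 287×306 mm, 23 mm thick, top at z = 410 mm. It stands on four round legs, each 42 mm in diameter, from z = 0 to the seat underside, each leg's axis is inset half a diameter from the nearest pair of seat edges (so the leg's bounding box is flush with the corner).

B is a spool: two coaxial disc flanges of radius 87 mm and thickness 14 mm, joined by a core cylinder of radius 19 mm and height 130 mm. The lower flange rests on z = 0 and the three cylinders share a vertical axis.

The spool is on top of the stool.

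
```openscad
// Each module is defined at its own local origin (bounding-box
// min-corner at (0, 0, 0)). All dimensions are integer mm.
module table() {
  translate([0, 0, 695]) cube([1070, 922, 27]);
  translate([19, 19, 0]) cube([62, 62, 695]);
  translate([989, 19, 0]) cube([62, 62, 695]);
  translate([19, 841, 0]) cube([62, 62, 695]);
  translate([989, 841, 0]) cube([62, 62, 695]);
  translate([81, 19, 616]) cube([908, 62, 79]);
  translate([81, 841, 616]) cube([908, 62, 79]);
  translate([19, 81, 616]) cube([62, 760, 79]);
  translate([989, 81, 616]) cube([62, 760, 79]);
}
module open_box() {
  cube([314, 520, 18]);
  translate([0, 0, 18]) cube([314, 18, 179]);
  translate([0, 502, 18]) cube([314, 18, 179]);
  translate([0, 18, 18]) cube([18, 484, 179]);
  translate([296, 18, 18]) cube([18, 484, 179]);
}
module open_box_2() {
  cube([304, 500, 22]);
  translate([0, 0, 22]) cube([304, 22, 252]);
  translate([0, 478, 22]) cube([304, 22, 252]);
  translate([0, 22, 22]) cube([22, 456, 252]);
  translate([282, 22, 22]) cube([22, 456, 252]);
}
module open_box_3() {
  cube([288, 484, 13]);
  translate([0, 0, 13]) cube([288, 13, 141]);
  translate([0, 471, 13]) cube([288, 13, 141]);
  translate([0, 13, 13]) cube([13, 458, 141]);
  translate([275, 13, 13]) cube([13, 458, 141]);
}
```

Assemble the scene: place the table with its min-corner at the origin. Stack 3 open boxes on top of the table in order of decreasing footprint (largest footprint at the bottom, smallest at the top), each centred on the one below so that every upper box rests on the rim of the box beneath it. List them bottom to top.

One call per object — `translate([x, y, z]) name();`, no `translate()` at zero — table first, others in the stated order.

table();
translate([378, 201, 722]) open_box();
translate([383, 211, 919]) open_box_2();
translate([391, 219, 1193]) open_box_3();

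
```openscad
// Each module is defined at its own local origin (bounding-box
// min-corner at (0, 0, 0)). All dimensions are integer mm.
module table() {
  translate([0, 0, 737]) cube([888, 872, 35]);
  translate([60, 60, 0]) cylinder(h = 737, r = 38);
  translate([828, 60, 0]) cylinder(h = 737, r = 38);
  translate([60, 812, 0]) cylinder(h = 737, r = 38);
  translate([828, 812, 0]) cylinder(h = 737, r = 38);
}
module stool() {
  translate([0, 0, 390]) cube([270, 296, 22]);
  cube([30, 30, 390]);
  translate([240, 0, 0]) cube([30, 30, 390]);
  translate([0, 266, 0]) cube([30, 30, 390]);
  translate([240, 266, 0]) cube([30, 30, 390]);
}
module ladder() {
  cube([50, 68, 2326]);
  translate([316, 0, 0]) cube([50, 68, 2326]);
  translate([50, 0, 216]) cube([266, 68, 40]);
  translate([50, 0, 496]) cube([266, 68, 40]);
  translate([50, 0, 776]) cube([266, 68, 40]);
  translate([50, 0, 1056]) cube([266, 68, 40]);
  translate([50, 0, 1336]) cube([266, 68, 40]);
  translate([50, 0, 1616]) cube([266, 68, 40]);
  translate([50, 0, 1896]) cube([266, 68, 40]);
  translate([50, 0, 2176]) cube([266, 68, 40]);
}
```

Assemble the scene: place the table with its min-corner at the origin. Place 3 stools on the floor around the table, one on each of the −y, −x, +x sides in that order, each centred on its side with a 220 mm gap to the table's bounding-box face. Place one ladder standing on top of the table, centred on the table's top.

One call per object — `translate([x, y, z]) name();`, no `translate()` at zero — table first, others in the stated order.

table();
translate([309, -516, 0]) stool();
translate([-490, 288, 0]) stool();
translate([1108, 288, 0]) stool();
translate([261, 402, 772]) ladder();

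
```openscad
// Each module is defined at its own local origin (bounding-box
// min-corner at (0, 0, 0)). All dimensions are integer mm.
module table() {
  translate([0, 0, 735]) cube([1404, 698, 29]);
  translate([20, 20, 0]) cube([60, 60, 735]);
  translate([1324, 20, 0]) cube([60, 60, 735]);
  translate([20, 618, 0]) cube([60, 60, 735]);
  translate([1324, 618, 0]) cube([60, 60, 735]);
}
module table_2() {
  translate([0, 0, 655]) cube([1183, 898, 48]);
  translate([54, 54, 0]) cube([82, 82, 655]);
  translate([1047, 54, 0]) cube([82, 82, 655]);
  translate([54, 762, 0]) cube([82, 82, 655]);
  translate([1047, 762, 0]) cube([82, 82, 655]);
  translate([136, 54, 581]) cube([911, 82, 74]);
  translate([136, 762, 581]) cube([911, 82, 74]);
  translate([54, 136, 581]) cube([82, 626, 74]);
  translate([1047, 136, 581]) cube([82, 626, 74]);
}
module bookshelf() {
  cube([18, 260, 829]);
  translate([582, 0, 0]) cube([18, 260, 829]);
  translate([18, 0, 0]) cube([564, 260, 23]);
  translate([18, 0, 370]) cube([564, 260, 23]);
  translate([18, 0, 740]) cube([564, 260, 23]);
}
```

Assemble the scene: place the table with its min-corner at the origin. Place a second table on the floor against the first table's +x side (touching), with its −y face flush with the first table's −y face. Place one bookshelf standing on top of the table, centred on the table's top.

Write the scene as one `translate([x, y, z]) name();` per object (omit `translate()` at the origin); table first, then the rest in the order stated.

table();
translate([1404, 0, 0]) table_2();
translate([402, 219, 764]) bookshelf();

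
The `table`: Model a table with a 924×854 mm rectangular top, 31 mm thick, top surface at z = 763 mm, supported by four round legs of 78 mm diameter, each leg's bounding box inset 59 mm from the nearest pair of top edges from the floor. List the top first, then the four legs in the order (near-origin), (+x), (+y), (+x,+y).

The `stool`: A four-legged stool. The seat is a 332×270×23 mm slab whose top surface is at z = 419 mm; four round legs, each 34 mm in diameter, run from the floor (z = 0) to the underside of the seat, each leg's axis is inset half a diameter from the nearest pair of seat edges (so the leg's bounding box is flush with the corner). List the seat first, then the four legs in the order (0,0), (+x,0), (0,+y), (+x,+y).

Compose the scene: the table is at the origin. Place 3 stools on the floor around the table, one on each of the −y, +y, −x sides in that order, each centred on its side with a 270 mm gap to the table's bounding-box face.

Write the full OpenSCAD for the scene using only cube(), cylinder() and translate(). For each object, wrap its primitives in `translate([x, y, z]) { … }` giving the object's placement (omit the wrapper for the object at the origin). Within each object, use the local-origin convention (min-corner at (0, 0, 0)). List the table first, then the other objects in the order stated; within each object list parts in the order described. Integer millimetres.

translate([0, 0, 732]) cube([924, 854, 31]);
translate([98, 98, 0]) cylinder(h = 732, r = 39);
translate([826, 98, 0]) cylinder(h = 732, r = 39);
translate([98, 756, 0]) cylinder(h = 732, r = 39);
translate([826, 756, 0]) cylinder(h = 732, r = 39);
translate([296, -540, 0]) {
  translate([0, 0, 396]) cube([332, 270, 23]);
  translate([17, 17, 0]) cylinder(h = 396, r = 17);
  translate([315, 17, 0]) cylinder(h = 396, r = 17);
  translate([17, 253, 0]) cylinder(h = 396, r = 17);
  translate([315, 253, 0]) cylinder(h = 396, r = 17);
}
translate([296, 1124, 0]) {
  translate([0, 0, 396]) cube([332, 270, 23]);
  translate([17, 17, 0]) cylinder(h = 396, r = 17);
  translate([315, 17, 0]) cylinder(h = 396, r = 17);
  translate([17, 253, 0]) cylinder(h = 396, r = 17);
  translate([315, 253, 0]) cylinder(h = 396, r = 17);
}
translate([-602, 292, 0]) {
  translate([0, 0, 396]) cube([332, 270, 23]);
  translate([17, 17, 0]) cylinder(h = 396, r = 17);
  translate([315, 17, 0]) cylinder(h = 396, r = 17);
  translate([17, 253, 0]) cylinder(h = 396, r = 17);
  translate([315, 253, 0]) cylinder(h = 396, r = 17);
}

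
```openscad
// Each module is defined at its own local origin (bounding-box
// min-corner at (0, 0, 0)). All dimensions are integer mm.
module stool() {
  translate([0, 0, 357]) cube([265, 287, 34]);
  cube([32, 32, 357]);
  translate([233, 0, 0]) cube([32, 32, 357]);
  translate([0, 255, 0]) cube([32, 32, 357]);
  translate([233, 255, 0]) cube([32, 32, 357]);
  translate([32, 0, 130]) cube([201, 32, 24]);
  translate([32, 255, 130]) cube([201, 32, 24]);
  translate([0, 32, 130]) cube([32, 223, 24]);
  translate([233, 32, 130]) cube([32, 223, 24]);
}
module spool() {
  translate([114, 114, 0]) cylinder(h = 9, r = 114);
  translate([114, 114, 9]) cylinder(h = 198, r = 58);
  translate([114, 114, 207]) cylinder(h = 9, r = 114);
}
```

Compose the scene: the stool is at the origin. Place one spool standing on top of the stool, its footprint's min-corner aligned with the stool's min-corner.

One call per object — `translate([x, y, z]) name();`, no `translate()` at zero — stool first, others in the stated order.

stool();
translate([0, 0, 391]) spool();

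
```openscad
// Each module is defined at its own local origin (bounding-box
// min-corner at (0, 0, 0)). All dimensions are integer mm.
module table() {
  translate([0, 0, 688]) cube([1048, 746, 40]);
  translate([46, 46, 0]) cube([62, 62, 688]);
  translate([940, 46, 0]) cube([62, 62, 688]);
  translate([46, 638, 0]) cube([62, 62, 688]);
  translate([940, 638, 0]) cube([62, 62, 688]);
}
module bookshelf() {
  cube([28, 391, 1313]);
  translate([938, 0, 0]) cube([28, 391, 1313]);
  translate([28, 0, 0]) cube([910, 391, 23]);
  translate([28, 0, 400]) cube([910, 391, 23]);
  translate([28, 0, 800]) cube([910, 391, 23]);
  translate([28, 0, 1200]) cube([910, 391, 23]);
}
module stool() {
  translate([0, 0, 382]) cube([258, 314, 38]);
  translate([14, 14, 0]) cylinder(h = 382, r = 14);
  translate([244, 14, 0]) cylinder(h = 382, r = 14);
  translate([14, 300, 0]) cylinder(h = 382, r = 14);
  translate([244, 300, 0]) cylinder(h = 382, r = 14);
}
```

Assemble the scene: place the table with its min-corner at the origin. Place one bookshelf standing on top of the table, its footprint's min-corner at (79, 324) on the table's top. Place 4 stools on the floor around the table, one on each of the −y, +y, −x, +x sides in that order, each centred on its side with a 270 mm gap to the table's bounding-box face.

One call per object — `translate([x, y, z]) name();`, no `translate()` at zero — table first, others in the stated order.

table();
translate([79, 324, 728]) bookshelf();
translate([395, -584, 0]) stool();
translate([395, 1016, 0]) stool();
translate([-528, 216, 0]) stool();
translate([1318, 216, 0]) stool();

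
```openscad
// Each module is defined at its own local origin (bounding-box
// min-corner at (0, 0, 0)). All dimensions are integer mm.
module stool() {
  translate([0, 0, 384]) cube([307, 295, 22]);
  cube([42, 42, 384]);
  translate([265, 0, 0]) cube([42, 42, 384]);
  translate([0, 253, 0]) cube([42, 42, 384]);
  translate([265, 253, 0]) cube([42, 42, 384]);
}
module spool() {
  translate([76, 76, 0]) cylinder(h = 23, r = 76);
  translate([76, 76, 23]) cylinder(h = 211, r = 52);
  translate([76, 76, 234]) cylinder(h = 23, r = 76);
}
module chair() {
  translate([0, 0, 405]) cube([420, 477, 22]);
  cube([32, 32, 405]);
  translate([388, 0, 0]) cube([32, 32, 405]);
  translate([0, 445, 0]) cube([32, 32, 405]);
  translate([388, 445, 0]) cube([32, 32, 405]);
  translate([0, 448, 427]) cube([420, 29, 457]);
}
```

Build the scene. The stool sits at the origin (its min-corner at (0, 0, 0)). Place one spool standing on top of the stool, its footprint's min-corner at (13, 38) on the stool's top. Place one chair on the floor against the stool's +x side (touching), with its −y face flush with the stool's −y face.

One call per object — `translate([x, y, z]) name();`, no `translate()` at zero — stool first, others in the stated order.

stool();
translate([13, 38, 406]) spool();
translate([307, 0, 0]) chair();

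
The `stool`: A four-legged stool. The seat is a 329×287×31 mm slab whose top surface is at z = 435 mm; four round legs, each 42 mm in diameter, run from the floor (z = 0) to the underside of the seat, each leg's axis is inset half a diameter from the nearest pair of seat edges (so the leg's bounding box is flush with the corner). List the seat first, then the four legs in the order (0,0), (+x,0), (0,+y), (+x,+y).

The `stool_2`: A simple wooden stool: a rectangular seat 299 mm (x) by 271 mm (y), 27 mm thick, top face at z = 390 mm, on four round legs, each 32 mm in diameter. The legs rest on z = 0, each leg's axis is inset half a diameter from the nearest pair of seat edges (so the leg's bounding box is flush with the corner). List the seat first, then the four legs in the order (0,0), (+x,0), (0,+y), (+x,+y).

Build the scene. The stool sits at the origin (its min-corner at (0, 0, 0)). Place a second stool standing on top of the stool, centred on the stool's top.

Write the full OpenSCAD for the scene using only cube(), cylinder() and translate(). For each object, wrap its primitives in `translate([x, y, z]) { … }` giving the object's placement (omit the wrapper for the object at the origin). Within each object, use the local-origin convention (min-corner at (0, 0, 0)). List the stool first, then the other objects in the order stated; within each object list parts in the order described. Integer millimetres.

translate([0, 0, 404]) cube([329, 287, 31]);
translate([21, 21, 0]) cylinder(h = 404, r = 21);
translate([308, 21, 0]) cylinder(h = 404, r = 21);
translate([21, 266, 0]) cylinder(h = 404, r = 21);
translate([308, 266, 0]) cylinder(h = 404, r = 21);
translate([15, 8, 435]) {
  translate([0, 0, 363]) cube([299, 271, 27]);
  translate([16, 16, 0]) cylinder(h = 363, r = 16);
  translate([283, 16, 0]) cylinder(h = 363, r = 16);
  translate([16, 255, 0]) cylinder(h = 363, r = 16);
  translate([283, 255, 0]) cylinder(h = 363, r = 16);
}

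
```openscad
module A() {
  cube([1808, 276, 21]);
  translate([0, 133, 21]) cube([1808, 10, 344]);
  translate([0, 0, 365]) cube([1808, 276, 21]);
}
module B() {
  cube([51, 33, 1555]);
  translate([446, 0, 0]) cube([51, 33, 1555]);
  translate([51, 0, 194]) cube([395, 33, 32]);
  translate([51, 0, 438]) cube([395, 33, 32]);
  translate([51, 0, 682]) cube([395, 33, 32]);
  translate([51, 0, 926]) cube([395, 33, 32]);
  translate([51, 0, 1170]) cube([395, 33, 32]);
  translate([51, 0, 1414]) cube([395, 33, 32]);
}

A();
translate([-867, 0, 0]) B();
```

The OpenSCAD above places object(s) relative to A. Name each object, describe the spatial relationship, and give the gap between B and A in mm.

A is an I-beam. B is a ladder. The ladder is on the floor beside the I-beam on its −x side. The gap between the ladder and the I-beam is 370 mm.

The ladder's nearest face is 370 mm from the I-beam's −x face.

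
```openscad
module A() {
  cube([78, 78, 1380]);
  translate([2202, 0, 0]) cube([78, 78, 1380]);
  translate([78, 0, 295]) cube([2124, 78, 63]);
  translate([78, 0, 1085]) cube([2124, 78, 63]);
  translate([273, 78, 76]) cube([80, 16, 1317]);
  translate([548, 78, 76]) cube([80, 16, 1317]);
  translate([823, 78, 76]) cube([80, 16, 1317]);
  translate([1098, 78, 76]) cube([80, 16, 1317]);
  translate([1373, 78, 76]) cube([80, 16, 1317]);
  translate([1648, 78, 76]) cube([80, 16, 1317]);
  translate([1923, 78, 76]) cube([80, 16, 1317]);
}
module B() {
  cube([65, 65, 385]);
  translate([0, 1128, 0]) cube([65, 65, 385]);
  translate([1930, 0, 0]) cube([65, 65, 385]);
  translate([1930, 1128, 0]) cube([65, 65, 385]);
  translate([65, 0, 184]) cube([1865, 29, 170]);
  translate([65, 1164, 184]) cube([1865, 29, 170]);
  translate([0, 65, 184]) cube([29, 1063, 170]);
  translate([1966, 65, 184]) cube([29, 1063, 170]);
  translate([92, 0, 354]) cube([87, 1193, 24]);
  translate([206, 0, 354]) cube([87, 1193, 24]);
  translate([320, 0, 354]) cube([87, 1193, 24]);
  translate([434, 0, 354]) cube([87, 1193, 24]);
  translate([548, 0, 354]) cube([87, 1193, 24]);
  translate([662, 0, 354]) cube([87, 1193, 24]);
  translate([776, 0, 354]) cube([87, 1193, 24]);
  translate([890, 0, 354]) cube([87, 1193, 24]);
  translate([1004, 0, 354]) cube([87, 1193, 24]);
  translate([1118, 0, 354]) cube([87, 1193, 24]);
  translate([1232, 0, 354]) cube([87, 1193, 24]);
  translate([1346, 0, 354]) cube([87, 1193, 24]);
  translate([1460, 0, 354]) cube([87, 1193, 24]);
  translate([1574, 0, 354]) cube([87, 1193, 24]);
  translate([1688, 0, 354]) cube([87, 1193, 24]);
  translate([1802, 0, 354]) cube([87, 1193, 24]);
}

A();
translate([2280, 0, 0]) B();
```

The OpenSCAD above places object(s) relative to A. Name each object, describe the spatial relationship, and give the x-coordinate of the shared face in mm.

The fence section's +x face and the bed frame's −x face are both at x = 2280 mm.

A is a fence section. B is a bed frame. The bed frame is against the fence section's +x side, with their −y faces flush. The x-coordinate of the shared face is 2280 mm.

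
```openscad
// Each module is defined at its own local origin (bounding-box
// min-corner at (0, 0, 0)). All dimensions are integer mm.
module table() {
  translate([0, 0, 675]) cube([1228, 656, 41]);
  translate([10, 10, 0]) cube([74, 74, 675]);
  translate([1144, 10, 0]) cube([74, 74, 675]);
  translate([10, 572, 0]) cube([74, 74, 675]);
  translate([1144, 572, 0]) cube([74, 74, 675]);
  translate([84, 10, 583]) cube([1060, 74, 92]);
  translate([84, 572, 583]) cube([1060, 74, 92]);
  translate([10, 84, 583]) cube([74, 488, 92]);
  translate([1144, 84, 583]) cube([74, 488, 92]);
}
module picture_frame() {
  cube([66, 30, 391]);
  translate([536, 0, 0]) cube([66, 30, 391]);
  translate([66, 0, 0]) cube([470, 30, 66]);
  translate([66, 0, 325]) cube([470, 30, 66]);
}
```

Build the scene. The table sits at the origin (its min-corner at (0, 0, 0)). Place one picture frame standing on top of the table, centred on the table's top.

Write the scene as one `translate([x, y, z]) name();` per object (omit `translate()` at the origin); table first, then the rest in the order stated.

table();
translate([313, 313, 716]) picture_frame();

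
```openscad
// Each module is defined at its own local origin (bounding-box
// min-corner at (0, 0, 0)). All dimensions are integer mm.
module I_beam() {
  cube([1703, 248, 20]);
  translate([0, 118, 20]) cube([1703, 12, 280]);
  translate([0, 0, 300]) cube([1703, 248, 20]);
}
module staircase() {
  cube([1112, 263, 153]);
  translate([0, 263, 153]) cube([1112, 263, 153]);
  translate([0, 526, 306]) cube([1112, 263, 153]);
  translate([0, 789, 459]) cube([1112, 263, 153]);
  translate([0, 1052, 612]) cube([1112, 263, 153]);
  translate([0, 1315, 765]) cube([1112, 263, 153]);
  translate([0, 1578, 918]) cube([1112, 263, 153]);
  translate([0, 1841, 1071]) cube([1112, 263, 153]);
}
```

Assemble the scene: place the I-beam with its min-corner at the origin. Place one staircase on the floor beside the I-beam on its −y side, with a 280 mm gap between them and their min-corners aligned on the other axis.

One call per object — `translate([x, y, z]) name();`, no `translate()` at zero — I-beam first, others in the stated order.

I_beam();
translate([0, -2384, 0]) staircase();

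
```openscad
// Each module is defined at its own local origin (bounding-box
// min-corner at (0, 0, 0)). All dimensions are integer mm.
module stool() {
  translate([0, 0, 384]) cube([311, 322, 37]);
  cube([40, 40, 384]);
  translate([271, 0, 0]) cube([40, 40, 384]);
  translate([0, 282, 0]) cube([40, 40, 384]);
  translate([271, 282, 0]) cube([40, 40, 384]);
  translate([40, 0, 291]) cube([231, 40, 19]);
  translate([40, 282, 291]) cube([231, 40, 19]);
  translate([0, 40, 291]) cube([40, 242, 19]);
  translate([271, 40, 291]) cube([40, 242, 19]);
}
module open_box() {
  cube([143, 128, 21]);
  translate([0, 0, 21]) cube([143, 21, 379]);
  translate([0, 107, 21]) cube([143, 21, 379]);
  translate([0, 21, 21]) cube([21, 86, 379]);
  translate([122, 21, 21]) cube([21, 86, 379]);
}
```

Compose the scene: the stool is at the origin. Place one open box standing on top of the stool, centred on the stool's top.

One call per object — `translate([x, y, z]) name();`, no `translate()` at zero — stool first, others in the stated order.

stool();
translate([84, 97, 421]) open_box();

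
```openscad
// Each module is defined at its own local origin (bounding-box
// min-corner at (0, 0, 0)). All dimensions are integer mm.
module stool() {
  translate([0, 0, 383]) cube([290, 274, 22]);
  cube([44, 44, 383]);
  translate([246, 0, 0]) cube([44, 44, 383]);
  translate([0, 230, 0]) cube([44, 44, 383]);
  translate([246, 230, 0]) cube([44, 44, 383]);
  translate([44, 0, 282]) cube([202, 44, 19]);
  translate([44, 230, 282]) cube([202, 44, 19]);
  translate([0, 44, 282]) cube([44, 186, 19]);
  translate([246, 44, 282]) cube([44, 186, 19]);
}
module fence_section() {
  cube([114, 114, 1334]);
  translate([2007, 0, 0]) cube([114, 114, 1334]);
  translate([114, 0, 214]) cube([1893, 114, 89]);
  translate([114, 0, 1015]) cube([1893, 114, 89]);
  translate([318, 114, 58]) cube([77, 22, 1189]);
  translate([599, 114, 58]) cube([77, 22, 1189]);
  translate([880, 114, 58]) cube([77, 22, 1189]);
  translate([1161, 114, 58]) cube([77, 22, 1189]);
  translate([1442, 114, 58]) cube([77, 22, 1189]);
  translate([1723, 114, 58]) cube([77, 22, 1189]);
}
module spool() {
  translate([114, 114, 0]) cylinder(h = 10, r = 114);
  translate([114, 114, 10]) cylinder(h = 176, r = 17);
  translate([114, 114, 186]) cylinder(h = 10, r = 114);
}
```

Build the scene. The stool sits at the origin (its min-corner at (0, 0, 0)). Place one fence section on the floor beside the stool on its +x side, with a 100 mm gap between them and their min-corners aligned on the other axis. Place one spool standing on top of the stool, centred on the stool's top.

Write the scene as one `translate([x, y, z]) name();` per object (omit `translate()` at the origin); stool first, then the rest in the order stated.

stool();
translate([390, 0, 0]) fence_section();
translate([31, 23, 405]) spool();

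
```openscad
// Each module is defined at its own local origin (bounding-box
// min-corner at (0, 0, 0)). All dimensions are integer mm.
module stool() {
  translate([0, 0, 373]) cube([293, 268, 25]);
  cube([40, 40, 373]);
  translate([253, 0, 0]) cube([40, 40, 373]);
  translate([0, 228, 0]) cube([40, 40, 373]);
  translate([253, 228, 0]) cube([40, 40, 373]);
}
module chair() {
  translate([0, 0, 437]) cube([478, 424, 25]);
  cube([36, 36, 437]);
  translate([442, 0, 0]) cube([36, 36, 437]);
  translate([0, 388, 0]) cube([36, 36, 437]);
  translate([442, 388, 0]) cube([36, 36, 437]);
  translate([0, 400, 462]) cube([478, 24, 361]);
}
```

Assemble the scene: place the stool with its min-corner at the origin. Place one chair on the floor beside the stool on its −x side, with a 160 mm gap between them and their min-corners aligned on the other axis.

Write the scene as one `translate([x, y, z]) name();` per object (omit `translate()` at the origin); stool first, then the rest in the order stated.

stool();
translate([-638, 0, 0]) chair();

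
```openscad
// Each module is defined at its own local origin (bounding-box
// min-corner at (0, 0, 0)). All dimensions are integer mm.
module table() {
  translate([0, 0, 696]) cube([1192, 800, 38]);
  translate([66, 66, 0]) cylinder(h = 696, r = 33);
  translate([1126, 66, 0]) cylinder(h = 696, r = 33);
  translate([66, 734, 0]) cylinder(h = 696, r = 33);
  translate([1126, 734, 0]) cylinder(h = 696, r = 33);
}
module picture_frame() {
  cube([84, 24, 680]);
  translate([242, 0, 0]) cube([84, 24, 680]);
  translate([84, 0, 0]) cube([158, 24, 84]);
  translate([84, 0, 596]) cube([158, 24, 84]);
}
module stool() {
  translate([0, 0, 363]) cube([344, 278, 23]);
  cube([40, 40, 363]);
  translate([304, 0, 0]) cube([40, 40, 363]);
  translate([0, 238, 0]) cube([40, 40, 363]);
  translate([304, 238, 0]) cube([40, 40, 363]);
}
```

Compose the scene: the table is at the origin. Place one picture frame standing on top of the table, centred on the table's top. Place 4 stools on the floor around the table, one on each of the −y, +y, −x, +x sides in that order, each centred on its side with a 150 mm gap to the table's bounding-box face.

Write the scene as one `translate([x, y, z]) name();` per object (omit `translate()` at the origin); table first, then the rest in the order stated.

table();
translate([433, 388, 734]) picture_frame();
translate([424, -428, 0]) stool();
translate([424, 950, 0]) stool();
translate([-494, 261, 0]) stool();
translate([1342, 261, 0]) stool();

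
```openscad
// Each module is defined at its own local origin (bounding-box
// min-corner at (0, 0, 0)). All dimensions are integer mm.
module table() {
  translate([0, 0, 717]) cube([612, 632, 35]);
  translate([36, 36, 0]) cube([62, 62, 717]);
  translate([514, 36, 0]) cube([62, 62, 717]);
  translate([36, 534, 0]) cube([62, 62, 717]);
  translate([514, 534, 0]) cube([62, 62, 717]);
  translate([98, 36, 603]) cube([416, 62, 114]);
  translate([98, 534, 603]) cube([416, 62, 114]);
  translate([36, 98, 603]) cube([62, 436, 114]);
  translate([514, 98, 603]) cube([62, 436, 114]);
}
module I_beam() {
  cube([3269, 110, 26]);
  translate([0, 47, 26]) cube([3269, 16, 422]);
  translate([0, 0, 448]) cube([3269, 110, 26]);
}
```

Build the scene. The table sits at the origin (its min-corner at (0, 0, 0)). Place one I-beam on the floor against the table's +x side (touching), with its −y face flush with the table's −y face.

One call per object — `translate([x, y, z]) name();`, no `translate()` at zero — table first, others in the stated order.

table();
translate([612, 0, 0]) I_beam();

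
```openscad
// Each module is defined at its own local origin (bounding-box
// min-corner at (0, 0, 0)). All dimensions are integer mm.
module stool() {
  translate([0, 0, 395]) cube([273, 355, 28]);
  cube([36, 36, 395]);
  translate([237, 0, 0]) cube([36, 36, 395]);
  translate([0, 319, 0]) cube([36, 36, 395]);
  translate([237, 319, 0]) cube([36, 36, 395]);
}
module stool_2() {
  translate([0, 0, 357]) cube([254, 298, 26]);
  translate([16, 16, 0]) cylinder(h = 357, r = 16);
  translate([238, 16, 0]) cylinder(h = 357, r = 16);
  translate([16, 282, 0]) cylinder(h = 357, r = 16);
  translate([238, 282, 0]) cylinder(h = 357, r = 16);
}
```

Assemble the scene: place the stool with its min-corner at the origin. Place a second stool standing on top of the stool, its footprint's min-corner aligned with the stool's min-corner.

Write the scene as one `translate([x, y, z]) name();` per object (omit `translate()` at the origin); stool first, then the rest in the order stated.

stool();
translate([0, 0, 423]) stool_2();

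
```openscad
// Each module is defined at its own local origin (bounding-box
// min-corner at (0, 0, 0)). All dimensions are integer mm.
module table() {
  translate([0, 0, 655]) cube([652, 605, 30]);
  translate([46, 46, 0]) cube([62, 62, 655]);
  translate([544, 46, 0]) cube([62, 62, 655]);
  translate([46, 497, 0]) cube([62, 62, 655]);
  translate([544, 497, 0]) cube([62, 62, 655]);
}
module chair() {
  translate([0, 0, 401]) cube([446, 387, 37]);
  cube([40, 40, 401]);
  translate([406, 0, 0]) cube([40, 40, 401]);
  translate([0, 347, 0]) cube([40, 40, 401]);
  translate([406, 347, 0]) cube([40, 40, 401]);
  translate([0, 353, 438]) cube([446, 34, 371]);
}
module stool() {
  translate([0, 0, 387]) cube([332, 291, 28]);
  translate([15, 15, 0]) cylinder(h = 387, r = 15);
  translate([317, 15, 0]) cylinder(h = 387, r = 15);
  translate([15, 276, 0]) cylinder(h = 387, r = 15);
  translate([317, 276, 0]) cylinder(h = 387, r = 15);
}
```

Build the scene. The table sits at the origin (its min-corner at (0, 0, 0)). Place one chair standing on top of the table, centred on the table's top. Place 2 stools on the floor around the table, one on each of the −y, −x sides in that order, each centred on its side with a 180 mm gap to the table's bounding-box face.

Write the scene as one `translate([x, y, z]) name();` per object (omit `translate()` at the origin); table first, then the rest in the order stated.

table();
translate([103, 109, 685]) chair();
translate([160, -471, 0]) stool();
translate([-512, 157, 0]) stool();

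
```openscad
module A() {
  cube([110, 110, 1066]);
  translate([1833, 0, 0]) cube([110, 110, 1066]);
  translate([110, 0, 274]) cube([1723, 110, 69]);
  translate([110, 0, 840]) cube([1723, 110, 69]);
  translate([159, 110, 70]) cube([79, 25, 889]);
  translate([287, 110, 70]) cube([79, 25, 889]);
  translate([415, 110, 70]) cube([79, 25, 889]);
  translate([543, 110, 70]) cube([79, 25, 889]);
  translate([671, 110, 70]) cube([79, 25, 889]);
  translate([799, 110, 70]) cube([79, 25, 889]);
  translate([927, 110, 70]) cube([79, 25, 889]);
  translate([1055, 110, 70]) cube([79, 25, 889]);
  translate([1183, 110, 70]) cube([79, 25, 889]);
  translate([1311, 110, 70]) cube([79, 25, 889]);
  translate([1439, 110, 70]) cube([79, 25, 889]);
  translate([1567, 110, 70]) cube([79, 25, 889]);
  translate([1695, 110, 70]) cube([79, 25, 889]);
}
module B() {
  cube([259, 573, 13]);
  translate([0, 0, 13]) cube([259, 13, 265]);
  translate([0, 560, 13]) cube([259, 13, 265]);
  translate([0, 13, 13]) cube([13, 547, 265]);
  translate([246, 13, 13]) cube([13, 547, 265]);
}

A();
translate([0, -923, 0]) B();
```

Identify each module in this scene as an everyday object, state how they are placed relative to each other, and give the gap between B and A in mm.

The open box's nearest face is 350 mm from the fence section's −y face.

A is a fence section. B is an open box. The open box is on the floor beside the fence section on its −y side. The gap between the open box and the fence section is 350 mm.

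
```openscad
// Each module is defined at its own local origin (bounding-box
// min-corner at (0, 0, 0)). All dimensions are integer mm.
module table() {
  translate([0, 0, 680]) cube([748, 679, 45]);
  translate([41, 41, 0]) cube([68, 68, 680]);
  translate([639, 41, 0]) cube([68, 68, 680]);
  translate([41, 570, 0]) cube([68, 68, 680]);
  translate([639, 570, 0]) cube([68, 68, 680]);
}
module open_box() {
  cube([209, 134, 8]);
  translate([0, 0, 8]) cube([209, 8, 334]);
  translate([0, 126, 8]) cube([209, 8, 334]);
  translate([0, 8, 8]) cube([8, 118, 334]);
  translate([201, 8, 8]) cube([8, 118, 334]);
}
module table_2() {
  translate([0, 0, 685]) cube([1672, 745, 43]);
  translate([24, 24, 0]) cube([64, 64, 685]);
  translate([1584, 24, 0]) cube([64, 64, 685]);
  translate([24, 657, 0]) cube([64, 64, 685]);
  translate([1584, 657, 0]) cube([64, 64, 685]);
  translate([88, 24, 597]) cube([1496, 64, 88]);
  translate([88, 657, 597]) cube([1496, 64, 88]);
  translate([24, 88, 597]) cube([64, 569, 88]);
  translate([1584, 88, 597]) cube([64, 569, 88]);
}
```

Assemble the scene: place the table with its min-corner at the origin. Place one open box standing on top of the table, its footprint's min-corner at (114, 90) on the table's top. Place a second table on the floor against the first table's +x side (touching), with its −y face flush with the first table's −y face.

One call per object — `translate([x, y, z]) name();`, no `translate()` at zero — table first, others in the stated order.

table();
translate([114, 90, 725]) open_box();
translate([748, 0, 0]) table_2();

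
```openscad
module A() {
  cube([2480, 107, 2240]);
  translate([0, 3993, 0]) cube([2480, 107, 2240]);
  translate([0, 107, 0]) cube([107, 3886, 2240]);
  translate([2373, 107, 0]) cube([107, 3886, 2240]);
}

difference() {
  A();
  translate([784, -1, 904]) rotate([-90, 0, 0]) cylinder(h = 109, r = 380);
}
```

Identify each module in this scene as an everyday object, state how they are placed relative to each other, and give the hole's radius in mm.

The subtracted cylinder has r = 380 mm.

A is a house frame. The house frame has a circular hole through its front wall. The hole's radius is 380 mm.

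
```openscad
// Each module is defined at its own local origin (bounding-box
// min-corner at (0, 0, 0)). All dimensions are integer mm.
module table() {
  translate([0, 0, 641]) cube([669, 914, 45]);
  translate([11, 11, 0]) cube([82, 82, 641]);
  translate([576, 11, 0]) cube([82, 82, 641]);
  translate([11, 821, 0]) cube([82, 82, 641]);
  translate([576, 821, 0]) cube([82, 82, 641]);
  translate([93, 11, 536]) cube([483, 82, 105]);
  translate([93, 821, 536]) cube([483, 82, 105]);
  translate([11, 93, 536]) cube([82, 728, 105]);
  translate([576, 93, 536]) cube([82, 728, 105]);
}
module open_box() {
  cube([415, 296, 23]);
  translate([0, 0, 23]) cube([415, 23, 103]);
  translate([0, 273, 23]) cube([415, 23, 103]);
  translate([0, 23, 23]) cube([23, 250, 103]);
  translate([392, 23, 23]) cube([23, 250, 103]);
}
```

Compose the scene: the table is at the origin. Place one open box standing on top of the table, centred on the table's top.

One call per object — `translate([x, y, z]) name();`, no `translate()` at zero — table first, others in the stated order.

table();
translate([127, 309, 686]) open_box();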